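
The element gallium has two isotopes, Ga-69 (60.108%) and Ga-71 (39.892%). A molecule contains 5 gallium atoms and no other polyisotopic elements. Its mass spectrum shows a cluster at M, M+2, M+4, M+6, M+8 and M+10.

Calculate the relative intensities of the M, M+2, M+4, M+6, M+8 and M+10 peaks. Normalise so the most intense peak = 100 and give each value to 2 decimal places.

22.70 : 75.34 : 100.00 : 66.37 : 22.02 : 2.92

Each Ga atom is independently Ga-69 (p = 0.60108) or Ga-71 (q = 0.39892); the cluster is the binomial expansion (p + q)^5.
P(M) = 0.60108^5 = 0.078462
P(M+2) = 5 × 0.60108^4 × 0.39892^1 = 0.260366
P(M+4) = 10 × 0.60108^3 × 0.39892^2 = 0.345596
P(M+6) = 10 × 0.60108^2 × 0.39892^3 = 0.229362
P(M+8) = 5 × 0.60108^1 × 0.39892^4 = 0.076111
P(M+10) = 0.39892^5 = 0.010103
The M+4 peak is largest (0.345596); scaling to 100 gives 22.70 : 75.34 : 100.00 : 66.37 : 22.02 : 2.92.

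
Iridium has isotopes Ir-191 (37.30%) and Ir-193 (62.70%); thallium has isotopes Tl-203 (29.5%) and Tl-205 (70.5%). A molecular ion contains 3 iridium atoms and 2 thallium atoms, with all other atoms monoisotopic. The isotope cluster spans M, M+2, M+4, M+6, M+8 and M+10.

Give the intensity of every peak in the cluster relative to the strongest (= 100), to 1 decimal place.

1.4 : 13.3 : 51.7 : 100.0 : 96.0 : 36.6

Iridium pattern (n=3): 0.05189512 : 0.26170165 : 0.43991135 : 0.24649188
Thallium pattern (n=2): 0.087025 : 0.41595 : 0.497025
Convolve the two distributions (both contribute in 2-u steps):
  M: 0.05189512×0.087025 = 0.004516
  M+2: 0.05189512×0.41595 + 0.26170165×0.087025 = 0.044360
  M+4: 0.05189512×0.497025 + 0.26170165×0.41595 + 0.43991135×0.087025 = 0.172931
  M+6: 0.26170165×0.497025 + 0.43991135×0.41595 + 0.24649188×0.087025 = 0.334504
  M+8: 0.43991135×0.497025 + 0.24649188×0.41595 = 0.321175
  M+10: 0.24649188×0.497025 = 0.122513
Scale to base peak (0.334504) = 100: 1.4 : 13.3 : 51.7 : 100.0 : 96.0 : 36.6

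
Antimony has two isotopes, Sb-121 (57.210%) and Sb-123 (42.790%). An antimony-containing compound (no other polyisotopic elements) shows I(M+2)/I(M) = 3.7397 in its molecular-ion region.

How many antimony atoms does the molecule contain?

With n Sb atoms, P(M+2)/P(M) = C(n,1)·p^(n−1)q / p^n = n·q/p = n · 0.42790/0.57210.
n = 3.7397 × 0.57210/0.42790 = 5.00 ≈ 5

5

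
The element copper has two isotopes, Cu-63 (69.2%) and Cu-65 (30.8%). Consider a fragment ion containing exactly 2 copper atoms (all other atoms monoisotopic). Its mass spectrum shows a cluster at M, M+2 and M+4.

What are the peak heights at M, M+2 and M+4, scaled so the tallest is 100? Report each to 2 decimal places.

100.00 : 89.02 : 19.81

Expanding (0.692 + 0.308)^2:
P(M) = 0.692^2 = 0.478864
P(M+2) = 2 × 0.692^1 × 0.308^1 = 0.426272
P(M+4) = 0.308^2 = 0.094864
The M peak is largest (0.478864); scaling to 100 gives 100.00 : 89.02 : 19.81.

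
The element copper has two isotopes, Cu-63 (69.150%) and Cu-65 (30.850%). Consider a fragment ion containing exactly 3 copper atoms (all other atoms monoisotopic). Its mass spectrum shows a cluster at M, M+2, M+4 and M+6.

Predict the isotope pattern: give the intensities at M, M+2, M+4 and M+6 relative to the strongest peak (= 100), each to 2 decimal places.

74.72 : 100.00 : 44.61 : 6.63

Expanding (0.69150 + 0.30850)^3:
P(M) = 0.69150^3 = 0.330656
P(M+2) = 3 × 0.69150^2 × 0.30850^1 = 0.442548
P(M+4) = 3 × 0.69150^1 × 0.30850^2 = 0.197435
P(M+6) = 0.30850^3 = 0.029361
The M+2 peak is largest (0.442548); scaling to 100 gives 74.72 : 100.00 : 44.61 : 6.63.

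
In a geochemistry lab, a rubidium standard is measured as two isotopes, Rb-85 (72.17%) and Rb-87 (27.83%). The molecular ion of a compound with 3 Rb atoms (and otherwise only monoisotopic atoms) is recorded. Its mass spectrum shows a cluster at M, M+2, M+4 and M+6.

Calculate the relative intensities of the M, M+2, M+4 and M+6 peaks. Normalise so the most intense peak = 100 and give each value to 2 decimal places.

86.44 : 100.00 : 38.56 : 4.96

Each Rb atom is independently Rb-85 (p = 0.7217) or Rb-87 (q = 0.2783); the cluster is the binomial expansion (p + q)^3.
P(M) = 0.7217^3 = 0.375898
P(M+2) = 3 × 0.7217^2 × 0.2783^1 = 0.434858
P(M+4) = 3 × 0.7217^1 × 0.2783^2 = 0.167689
P(M+6) = 0.2783^3 = 0.021555
The M+2 peak is largest (0.434858); scaling to 100 gives 86.44 : 100.00 : 38.56 : 4.96.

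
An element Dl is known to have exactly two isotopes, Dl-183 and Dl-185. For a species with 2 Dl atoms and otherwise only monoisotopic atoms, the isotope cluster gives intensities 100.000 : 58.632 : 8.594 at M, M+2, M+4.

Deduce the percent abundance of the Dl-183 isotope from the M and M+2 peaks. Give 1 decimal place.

77.3%

If p is the fraction of Dl that is Dl-183, then I(M+2)/I(M) = [C(2,1)·p^1·(1−p)] / p^2 = 2·(1−p)/p = 58.632/100.000 = 0.5863
(1−p)/p = 0.5863/2 = 0.2932  ⇒  p = 1/(1 + 0.2932) = 0.7733
Dl-183: 77.3%, Dl-185: 22.7%.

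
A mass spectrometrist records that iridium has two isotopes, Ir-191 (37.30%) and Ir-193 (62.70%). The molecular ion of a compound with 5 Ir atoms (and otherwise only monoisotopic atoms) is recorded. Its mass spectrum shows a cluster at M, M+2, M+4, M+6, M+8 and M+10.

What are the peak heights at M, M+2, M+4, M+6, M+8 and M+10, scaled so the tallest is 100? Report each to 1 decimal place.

2.1 : 17.7 : 59.5 : 100.0 : 84.0 : 28.3

Expanding (0.3730 + 0.6270)^5:
P(M) = 0.3730^5 = 0.007220
P(M+2) = 5 × 0.3730^4 × 0.6270^1 = 0.060684
P(M+4) = 10 × 0.3730^3 × 0.6270^2 = 0.204015
P(M+6) = 10 × 0.3730^2 × 0.6270^3 = 0.342942
P(M+8) = 5 × 0.3730^1 × 0.6270^4 = 0.288237
P(M+10) = 0.6270^5 = 0.096903
The M+6 peak is largest (0.342942); scaling to 100 gives 2.1 : 17.7 : 59.5 : 100.0 : 84.0 : 28.3.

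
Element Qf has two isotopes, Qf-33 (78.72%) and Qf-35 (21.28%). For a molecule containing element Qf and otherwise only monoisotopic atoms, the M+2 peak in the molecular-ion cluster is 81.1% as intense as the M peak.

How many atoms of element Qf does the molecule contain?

The M+2/M ratio from n Qf atoms is n · q/p = n · 0.2128/0.7872.
n = 0.811 × 0.7872/0.2128 = 3.00 ≈ 3

3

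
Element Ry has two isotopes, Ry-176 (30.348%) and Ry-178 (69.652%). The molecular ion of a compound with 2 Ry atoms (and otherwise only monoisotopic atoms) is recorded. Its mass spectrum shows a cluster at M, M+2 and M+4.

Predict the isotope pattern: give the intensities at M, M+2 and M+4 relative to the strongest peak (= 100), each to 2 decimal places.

18.98 : 87.14 : 100.00

The 2 Ry atoms are independent, so intensities follow the terms of (0.30348 + 0.69652)^2.
P(M) = 0.30348^2 = 0.092100
P(M+2) = 2 × 0.30348^1 × 0.69652^1 = 0.422760
P(M+4) = 0.69652^2 = 0.485140
The M+4 peak is largest (0.485140); scaling to 100 gives 18.98 : 87.14 : 100.00.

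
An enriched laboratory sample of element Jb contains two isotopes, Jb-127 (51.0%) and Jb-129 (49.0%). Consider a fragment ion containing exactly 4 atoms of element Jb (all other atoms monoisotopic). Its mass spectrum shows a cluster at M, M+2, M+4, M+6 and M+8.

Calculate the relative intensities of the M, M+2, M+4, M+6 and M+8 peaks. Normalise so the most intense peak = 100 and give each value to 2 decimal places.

18.05 : 69.39 : 100.00 : 64.05 : 15.39

Expanding (0.510 + 0.490)^4:
P(M) = 0.510^4 = 0.067652
P(M+2) = 4 × 0.510^3 × 0.490^1 = 0.259996
P(M+4) = 6 × 0.510^2 × 0.490^2 = 0.374700
P(M+6) = 4 × 0.510^1 × 0.490^3 = 0.240004
P(M+8) = 0.490^4 = 0.057648
The M+4 peak is largest (0.374700); scaling to 100 gives 18.05 : 69.39 : 100.00 : 64.05 : 15.39.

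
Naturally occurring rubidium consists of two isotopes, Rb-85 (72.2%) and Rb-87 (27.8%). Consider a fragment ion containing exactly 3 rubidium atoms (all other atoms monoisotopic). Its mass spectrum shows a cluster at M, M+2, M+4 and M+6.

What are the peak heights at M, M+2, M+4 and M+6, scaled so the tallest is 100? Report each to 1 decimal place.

86.6 : 100.0 : 38.5 : 4.9

Each Rb atom is independently Rb-85 (p = 0.722) or Rb-87 (q = 0.278); the cluster is the binomial expansion (p + q)^3.
P(M) = 0.722^3 = 0.376367
P(M+2) = 3 × 0.722^2 × 0.278^1 = 0.434751
P(M+4) = 3 × 0.722^1 × 0.278^2 = 0.167397
P(M+6) = 0.278^3 = 0.021485
The M+2 peak is largest (0.434751); scaling to 100 gives 86.6 : 100.0 : 38.5 : 4.9.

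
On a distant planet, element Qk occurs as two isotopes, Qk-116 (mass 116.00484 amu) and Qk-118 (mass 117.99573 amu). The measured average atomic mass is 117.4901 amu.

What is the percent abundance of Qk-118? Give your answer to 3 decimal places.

74.603%

Writing the weighted mean with unknown fraction x of Qk-116:
116.00484·x + 117.99573·(1 − x) = 117.4901
(116.00484 − 117.99573)·x = 117.4901 − 117.99573
x = -0.50563 / -1.99089 = 0.25397 → 25.397% Qk-116, 74.603% Qk-118.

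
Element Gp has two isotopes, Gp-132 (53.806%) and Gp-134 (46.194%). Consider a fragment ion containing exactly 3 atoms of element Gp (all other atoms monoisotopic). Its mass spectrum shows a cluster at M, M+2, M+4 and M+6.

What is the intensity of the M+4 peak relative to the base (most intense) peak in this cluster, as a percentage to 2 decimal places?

Term probabilities: M 0.1558, M+2 0.4012, M+4 0.3444, M+6 0.0986. Base peak = M+2.
P(M+2) = C(3,1) × 0.53806^2 × 0.46194^1 = 3 × 0.28950856 × 0.46194 = 0.401207 (base)
P(M+4) = C(3,2) × 0.53806^1 × 0.46194^2 = 3 × 0.53806 × 0.21338856 = 0.344448
Relative intensity = 0.344448 / 0.401207 × 100 = 85.85

85.85%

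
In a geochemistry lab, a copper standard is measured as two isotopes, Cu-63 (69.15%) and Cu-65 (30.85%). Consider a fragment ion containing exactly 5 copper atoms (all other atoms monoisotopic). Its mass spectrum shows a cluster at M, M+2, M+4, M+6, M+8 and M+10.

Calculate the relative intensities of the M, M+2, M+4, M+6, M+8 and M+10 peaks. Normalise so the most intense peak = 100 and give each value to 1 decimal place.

Each Cu atom is independently Cu-63 (p = 0.6915) or Cu-65 (q = 0.3085); the cluster is the binomial expansion (p + q)^5.
P(M) = 0.6915^5 = 0.158111
P(M+2) = 5 × 0.6915^4 × 0.3085^1 = 0.352691
P(M+4) = 10 × 0.6915^3 × 0.3085^2 = 0.314693
P(M+6) = 10 × 0.6915^2 × 0.3085^3 = 0.140394
P(M+8) = 5 × 0.6915^1 × 0.3085^4 = 0.031317
P(M+10) = 0.3085^5 = 0.002794
The M+2 peak is largest (0.352691); scaling to 100 gives 44.8 : 100.0 : 89.2 : 39.8 : 8.9 : 0.8.

44.8 : 100.0 : 89.2 : 39.8 : 8.9 : 0.8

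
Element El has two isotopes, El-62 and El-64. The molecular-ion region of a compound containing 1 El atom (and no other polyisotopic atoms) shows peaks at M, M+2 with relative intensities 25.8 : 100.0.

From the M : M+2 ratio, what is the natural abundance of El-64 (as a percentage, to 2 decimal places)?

79.49%

Let p = fractional abundance of El-62. I(M+2)/I(M) = [C(1,1)·p^0·(1−p)] / p^1 = 1·(1−p)/p = 100.0/25.8 = 3.8760
(1−p)/p = 3.8760/1 = 3.8760  ⇒  p = 1/(1 + 3.8760) = 0.2051
El-62: 20.51%, El-64: 79.49%.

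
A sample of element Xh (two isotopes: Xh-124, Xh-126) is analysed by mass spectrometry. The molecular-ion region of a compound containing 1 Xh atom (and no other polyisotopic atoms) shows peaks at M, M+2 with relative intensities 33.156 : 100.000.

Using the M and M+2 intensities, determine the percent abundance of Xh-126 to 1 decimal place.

75.1%

If p is the fraction of Xh that is Xh-124, then I(M+2)/I(M) = [C(1,1)·p^0·(1−p)] / p^1 = 1·(1−p)/p = 100.000/33.156 = 3.0160
(1−p)/p = 3.0160/1 = 3.0160  ⇒  p = 1/(1 + 3.0160) = 0.2490
Xh-124: 24.9%, Xh-126: 75.1%.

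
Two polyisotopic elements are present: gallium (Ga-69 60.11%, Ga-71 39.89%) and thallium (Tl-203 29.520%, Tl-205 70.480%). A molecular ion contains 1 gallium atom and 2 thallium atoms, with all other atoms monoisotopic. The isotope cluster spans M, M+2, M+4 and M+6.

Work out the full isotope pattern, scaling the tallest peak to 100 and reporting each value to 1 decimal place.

11.3 : 61.3 : 100.0 : 42.7

Gallium pattern (n=1): 0.6011 : 0.3989
Thallium pattern (n=2): 0.08714304 : 0.41611392 : 0.49674304
Convolve the two distributions (both contribute in 2-u steps):
  M: 0.6011×0.08714304 = 0.052382
  M+2: 0.6011×0.41611392 + 0.3989×0.08714304 = 0.284887
  M+4: 0.6011×0.49674304 + 0.3989×0.41611392 = 0.464580
  M+6: 0.3989×0.49674304 = 0.198151
Scale to base peak (0.464580) = 100: 11.3 : 61.3 : 100.0 : 42.7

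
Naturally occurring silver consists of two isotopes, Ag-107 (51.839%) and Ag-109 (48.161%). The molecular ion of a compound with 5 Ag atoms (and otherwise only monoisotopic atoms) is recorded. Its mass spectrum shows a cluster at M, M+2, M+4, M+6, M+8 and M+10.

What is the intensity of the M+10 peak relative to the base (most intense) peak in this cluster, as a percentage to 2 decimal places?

8.02%

Term probabilities: M 0.0374, M+2 0.1739, M+4 0.3231, M+6 0.3002, M+8 0.1394, M+10 0.0259. Base peak = M+4.
P(M+4) = C(5,2) × 0.51839^3 × 0.48161^2 = 10 × 0.13930601 × 0.23194819 = 0.323118 (base)
P(M+10) = C(5,5) × 0.51839^0 × 0.48161^5 = 1 × 1.0000 × 0.0259106 = 0.025911
Relative intensity = 0.025911 / 0.323118 × 100 = 8.02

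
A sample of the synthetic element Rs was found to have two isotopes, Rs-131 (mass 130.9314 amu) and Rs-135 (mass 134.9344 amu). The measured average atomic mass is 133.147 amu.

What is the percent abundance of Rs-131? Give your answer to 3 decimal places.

Writing the weighted mean with unknown fraction x of Rs-131:
130.9314·x + 134.9344·(1 − x) = 133.147
(130.9314 − 134.9344)·x = 133.147 − 134.9344
x = -1.7874 / -4.0030 = 0.44652 → 44.652% Rs-131, 55.348% Rs-135.

44.652%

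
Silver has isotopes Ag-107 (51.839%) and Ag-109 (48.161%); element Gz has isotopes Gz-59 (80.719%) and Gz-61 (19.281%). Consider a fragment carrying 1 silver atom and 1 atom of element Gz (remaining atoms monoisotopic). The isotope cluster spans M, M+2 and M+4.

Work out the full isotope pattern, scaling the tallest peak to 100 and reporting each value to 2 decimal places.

85.62 : 100.00 : 19.00

Silver pattern (n=1): 0.51839 : 0.48161
Element Gz pattern (n=1): 0.80719 : 0.19281
Convolve the two distributions (both contribute in 2-u steps):
  M: 0.51839×0.80719 = 0.418439
  M+2: 0.51839×0.19281 + 0.48161×0.80719 = 0.488702
  M+4: 0.48161×0.19281 = 0.092859
Scale to base peak (0.488702) = 100: 85.62 : 100.00 : 19.00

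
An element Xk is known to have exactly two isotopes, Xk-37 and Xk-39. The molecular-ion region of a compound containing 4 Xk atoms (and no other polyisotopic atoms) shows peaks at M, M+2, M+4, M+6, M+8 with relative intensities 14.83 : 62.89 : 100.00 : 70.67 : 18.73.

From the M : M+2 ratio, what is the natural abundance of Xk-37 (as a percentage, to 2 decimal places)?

48.54%

Write p for the Xk-37 fraction. I(M+2)/I(M) = [C(4,1)·p^3·(1−p)] / p^4 = 4·(1−p)/p = 62.89/14.83 = 4.2407
(1−p)/p = 4.2407/4 = 1.0602  ⇒  p = 1/(1 + 1.0602) = 0.4854
Xk-37: 48.54%, Xk-39: 51.46%.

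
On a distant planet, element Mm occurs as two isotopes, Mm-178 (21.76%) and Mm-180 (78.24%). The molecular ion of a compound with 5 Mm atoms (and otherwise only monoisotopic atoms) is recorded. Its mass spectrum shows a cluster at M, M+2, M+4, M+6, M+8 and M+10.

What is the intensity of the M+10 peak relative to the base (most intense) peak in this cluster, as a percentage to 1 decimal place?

Binomial terms of (0.2176 + 0.7824)^5: M 0.0005, M+2 0.0088, M+4 0.0631, M+6 0.2268, M+8 0.4077, M+10 0.2932 → M+8 is the base peak.
P(M+8) = C(5,4) × 0.2176^1 × 0.7824^4 = 5 × 0.2176 × 0.37472733 = 0.407703 (base)
P(M+10) = C(5,5) × 0.2176^0 × 0.7824^5 = 1 × 1.0000 × 0.29318666 = 0.293187
Relative intensity = 0.293187 / 0.407703 × 100 = 71.9

71.9%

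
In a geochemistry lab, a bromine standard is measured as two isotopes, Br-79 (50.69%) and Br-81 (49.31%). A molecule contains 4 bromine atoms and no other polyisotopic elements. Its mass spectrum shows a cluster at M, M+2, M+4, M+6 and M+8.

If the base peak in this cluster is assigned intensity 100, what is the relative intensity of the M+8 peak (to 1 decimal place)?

15.8

Term probabilities: M 0.0660, M+2 0.2569, M+4 0.3749, M+6 0.2431, M+8 0.0591. Base peak = M+4.
P(M+4) = C(4,2) × 0.5069^2 × 0.4931^2 = 6 × 0.25694761 × 0.24314761 = 0.374857 (base)
P(M+8) = C(4,4) × 0.5069^0 × 0.4931^4 = 1 × 1.0000 × 0.05912076 = 0.059121
Relative intensity = 0.059121 / 0.374857 × 100 = 15.8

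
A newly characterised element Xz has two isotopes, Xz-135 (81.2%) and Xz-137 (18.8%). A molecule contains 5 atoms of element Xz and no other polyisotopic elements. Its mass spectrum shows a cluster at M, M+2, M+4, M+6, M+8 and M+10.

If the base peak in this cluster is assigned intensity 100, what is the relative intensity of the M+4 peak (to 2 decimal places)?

46.31

Binomial terms of (0.812 + 0.188)^5: M 0.3530, M+2 0.4087, M+4 0.1892, M+6 0.0438, M+8 0.0051, M+10 0.0002 → M+2 is the base peak.
P(M+2) = C(5,1) × 0.812^4 × 0.188^1 = 5 × 0.43473451 × 0.1880 = 0.408650 (base)
P(M+4) = C(5,2) × 0.812^3 × 0.188^2 = 10 × 0.53538733 × 0.035344 = 0.189227
Relative intensity = 0.189227 / 0.408650 × 100 = 46.31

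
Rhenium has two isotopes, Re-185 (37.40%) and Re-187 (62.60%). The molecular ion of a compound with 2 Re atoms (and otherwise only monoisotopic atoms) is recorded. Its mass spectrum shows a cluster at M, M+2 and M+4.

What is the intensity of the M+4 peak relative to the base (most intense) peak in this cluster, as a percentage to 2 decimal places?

Term probabilities: M 0.1399, M+2 0.4682, M+4 0.3919. Base peak = M+2.
P(M+2) = C(2,1) × 0.3740^1 × 0.6260^1 = 2 × 0.3740 × 0.6260 = 0.468248 (base)
P(M+4) = C(2,2) × 0.3740^0 × 0.6260^2 = 1 × 1.0000 × 0.391876 = 0.391876
Relative intensity = 0.391876 / 0.468248 × 100 = 83.69

83.69%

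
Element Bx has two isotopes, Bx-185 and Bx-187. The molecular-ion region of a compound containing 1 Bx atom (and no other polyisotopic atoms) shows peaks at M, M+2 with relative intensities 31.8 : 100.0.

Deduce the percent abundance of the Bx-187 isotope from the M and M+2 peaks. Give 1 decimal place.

75.9%

Write p for the Bx-185 fraction. I(M+2)/I(M) = [C(1,1)·p^0·(1−p)] / p^1 = 1·(1−p)/p = 100.0/31.8 = 3.1447
(1−p)/p = 3.1447/1 = 3.1447  ⇒  p = 1/(1 + 3.1447) = 0.2413
Bx-185: 24.1%, Bx-187: 75.9%.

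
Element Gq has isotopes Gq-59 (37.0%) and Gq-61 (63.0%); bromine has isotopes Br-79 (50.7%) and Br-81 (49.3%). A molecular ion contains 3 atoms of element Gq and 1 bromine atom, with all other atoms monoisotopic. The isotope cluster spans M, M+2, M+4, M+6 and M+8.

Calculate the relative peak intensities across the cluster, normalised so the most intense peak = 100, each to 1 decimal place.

7.3 : 44.5 : 100.0 : 98.0 : 35.1

Element Gq pattern (n=3): 0.050653 : 0.258741 : 0.440559 : 0.250047
Bromine pattern (n=1): 0.5070 : 0.4930
Convolve the two distributions (both contribute in 2-u steps):
  M: 0.050653×0.5070 = 0.025681
  M+2: 0.050653×0.4930 + 0.258741×0.5070 = 0.156154
  M+4: 0.258741×0.4930 + 0.440559×0.5070 = 0.350923
  M+6: 0.440559×0.4930 + 0.250047×0.5070 = 0.343969
  M+8: 0.250047×0.4930 = 0.123273
Scale to base peak (0.350923) = 100: 7.3 : 44.5 : 100.0 : 98.0 : 35.1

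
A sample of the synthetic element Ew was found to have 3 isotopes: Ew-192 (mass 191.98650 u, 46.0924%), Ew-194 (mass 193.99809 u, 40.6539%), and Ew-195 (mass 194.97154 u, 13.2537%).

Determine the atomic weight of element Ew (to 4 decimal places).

The abundance-weighted mean is 0.460924 × 191.98650 + 0.406539 × 193.99809 + 0.132537 × 194.97154
= 88.491186 + 78.867790 + 25.840943 = 193.199919 u

193.1999 u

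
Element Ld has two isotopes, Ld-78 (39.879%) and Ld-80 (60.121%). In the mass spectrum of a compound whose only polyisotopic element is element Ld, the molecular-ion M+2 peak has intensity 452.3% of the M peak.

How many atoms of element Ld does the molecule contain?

3

With n Ld atoms, P(M+2)/P(M) = C(n,1)·p^(n−1)q / p^n = n·q/p = n · 0.60121/0.39879.
n = 4.523 × 0.39879/0.60121 = 3.00 ≈ 3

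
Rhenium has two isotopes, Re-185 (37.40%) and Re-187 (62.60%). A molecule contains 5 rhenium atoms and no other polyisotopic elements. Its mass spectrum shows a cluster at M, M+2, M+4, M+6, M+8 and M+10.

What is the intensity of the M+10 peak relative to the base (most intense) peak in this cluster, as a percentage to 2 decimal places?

28.02%

(0.3740 + 0.6260)^5 gives M 0.0073, M+2 0.0612, M+4 0.2050, M+6 0.3431, M+8 0.2872, M+10 0.0961; the largest is M+6.
P(M+6) = C(5,3) × 0.3740^2 × 0.6260^3 = 10 × 0.139876 × 0.24531438 = 0.343136 (base)
P(M+10) = C(5,5) × 0.3740^0 × 0.6260^5 = 1 × 1.0000 × 0.09613282 = 0.096133
Relative intensity = 0.096133 / 0.343136 × 100 = 28.02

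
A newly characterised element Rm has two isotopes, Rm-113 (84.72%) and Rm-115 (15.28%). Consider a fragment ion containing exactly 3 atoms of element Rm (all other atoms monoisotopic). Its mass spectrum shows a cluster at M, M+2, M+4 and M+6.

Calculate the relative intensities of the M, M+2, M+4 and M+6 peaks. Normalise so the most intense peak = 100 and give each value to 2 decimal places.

100.00 : 54.11 : 9.76 : 0.59

Expanding (0.8472 + 0.1528)^3:
P(M) = 0.8472^3 = 0.608076
P(M+2) = 3 × 0.8472^2 × 0.1528^1 = 0.329016
P(M+4) = 3 × 0.8472^1 × 0.1528^2 = 0.059341
P(M+6) = 0.1528^3 = 0.003568
The M peak is largest (0.608076); scaling to 100 gives 100.00 : 54.11 : 9.76 : 0.59.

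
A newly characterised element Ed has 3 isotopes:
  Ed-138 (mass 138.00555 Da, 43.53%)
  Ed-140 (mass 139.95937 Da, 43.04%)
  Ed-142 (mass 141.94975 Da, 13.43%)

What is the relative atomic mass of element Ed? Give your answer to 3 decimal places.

Ar = Σ fᵢ·mᵢ = 0.4353 × 138.00555 + 0.4304 × 139.95937 + 0.1343 × 141.94975
= 60.073816 + 60.238513 + 19.063851 = 139.376180 Da

139.376 Da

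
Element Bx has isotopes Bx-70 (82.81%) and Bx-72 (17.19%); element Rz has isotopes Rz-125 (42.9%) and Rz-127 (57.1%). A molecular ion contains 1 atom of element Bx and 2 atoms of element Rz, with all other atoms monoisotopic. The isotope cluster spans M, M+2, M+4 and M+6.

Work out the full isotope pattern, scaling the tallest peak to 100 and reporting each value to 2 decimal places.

Element Bx pattern (n=1): 0.8281 : 0.1719
Element Rz pattern (n=2): 0.184041 : 0.489918 : 0.326041
Convolve the two distributions (both contribute in 2-u steps):
  M: 0.8281×0.184041 = 0.152404
  M+2: 0.8281×0.489918 + 0.1719×0.184041 = 0.437338
  M+4: 0.8281×0.326041 + 0.1719×0.489918 = 0.354211
  M+6: 0.1719×0.326041 = 0.056046
Scale to base peak (0.437338) = 100: 34.85 : 100.00 : 80.99 : 12.82

34.85 : 100.00 : 80.99 : 12.82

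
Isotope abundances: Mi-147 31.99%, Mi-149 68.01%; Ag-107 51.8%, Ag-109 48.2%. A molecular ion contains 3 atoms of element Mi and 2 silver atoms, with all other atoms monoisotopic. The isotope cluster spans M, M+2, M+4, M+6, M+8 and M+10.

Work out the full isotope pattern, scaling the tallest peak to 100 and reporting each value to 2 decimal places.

Element Mi pattern (n=3): 0.03273729 : 0.20879616 : 0.44389581 : 0.31457074
Silver pattern (n=2): 0.268324 : 0.499352 : 0.232324
Convolve the two distributions (both contribute in 2-u steps):
  M: 0.03273729×0.268324 = 0.008784
  M+2: 0.03273729×0.499352 + 0.20879616×0.268324 = 0.072372
  M+4: 0.03273729×0.232324 + 0.20879616×0.499352 + 0.44389581×0.268324 = 0.230976
  M+6: 0.20879616×0.232324 + 0.44389581×0.499352 + 0.31457074×0.268324 = 0.354575
  M+8: 0.44389581×0.232324 + 0.31457074×0.499352 = 0.260209
  M+10: 0.31457074×0.232324 = 0.073082
Scale to base peak (0.354575) = 100: 2.48 : 20.41 : 65.14 : 100.00 : 73.39 : 20.61

2.48 : 20.41 : 65.14 : 100.00 : 73.39 : 20.61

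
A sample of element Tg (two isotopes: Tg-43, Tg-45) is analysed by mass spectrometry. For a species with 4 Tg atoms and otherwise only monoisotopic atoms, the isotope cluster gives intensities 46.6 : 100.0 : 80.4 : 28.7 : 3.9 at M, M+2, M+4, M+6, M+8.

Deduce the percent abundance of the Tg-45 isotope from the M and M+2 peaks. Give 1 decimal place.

34.9%

If p is the fraction of Tg that is Tg-43, then I(M+2)/I(M) = [C(4,1)·p^3·(1−p)] / p^4 = 4·(1−p)/p = 100.0/46.6 = 2.1459
(1−p)/p = 2.1459/4 = 0.5365  ⇒  p = 1/(1 + 0.5365) = 0.6508
Tg-43: 65.1%, Tg-45: 34.9%.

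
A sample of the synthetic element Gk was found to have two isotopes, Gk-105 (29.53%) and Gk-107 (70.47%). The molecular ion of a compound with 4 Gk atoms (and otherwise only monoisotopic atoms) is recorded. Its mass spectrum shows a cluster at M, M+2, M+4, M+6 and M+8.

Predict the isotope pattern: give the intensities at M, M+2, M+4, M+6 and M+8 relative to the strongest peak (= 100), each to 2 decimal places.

1.84 : 17.56 : 62.86 : 100.00 : 59.66

The 4 Gk atoms are independent, so intensities follow the terms of (0.2953 + 0.7047)^4.
P(M) = 0.2953^4 = 0.007604
P(M+2) = 4 × 0.2953^3 × 0.7047^1 = 0.072586
P(M+4) = 6 × 0.2953^2 × 0.7047^2 = 0.259828
P(M+6) = 4 × 0.2953^1 × 0.7047^3 = 0.413367
P(M+8) = 0.7047^4 = 0.246614
The M+6 peak is largest (0.413367); scaling to 100 gives 1.84 : 17.56 : 62.86 : 100.00 : 59.66.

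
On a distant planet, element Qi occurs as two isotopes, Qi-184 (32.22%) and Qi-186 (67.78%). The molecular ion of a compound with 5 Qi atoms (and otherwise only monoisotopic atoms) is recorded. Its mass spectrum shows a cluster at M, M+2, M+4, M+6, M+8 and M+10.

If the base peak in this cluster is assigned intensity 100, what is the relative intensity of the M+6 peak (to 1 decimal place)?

(0.3222 + 0.6778)^5 gives M 0.0035, M+2 0.0365, M+4 0.1537, M+6 0.3233, M+8 0.3400, M+10 0.1431; the largest is M+8.
P(M+8) = C(5,4) × 0.3222^1 × 0.6778^4 = 5 × 0.3222 × 0.21106016 = 0.340018 (base)
P(M+6) = C(5,3) × 0.3222^2 × 0.6778^3 = 10 × 0.10381284 × 0.31139002 = 0.323263
Relative intensity = 0.323263 / 0.340018 × 100 = 95.1

95.1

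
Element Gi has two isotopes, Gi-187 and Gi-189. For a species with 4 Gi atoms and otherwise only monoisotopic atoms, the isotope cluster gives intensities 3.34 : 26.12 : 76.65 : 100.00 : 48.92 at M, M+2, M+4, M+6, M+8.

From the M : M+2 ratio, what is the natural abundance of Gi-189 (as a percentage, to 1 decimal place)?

66.2%

Write p for the Gi-187 fraction. I(M+2)/I(M) = [C(4,1)·p^3·(1−p)] / p^4 = 4·(1−p)/p = 26.12/3.34 = 7.8204
(1−p)/p = 7.8204/4 = 1.9551  ⇒  p = 1/(1 + 1.9551) = 0.3384
Gi-187: 33.8%, Gi-189: 66.2%.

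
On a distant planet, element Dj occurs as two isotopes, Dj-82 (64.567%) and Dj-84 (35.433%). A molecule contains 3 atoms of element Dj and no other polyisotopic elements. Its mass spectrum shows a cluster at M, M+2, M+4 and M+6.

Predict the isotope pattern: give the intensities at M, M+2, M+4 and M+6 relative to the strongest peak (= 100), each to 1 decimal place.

Each Dj atom is independently Dj-82 (p = 0.64567) or Dj-84 (q = 0.35433); the cluster is the binomial expansion (p + q)^3.
P(M) = 0.64567^3 = 0.269173
P(M+2) = 3 × 0.64567^2 × 0.35433^1 = 0.443150
P(M+4) = 3 × 0.64567^1 × 0.35433^2 = 0.243191
P(M+6) = 0.35433^3 = 0.044486
The M+2 peak is largest (0.443150); scaling to 100 gives 60.7 : 100.0 : 54.9 : 10.0.

60.7 : 100.0 : 54.9 : 10.0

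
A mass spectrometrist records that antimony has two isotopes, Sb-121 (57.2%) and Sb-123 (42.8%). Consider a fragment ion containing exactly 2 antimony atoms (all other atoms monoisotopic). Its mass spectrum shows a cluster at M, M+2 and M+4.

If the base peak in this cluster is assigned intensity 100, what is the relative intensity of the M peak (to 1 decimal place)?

66.8

Term probabilities: M 0.3272, M+2 0.4896, M+4 0.1832. Base peak = M+2.
P(M+2) = C(2,1) × 0.572^1 × 0.428^1 = 2 × 0.5720 × 0.4280 = 0.489632 (base)
P(M) = C(2,0) × 0.572^2 × 0.428^0 = 1 × 0.327184 × 1.0000 = 0.327184
Relative intensity = 0.327184 / 0.489632 × 100 = 66.8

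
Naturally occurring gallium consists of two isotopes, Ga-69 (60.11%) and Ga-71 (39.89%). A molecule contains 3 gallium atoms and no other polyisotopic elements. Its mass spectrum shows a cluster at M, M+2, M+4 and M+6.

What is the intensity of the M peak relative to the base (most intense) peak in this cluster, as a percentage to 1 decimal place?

50.2%

(0.6011 + 0.3989)^3 gives M 0.2172, M+2 0.4324, M+4 0.2869, M+6 0.0635; the largest is M+2.
P(M+2) = C(3,1) × 0.6011^2 × 0.3989^1 = 3 × 0.36132121 × 0.3989 = 0.432393 (base)
P(M) = C(3,0) × 0.6011^3 × 0.3989^0 = 1 × 0.21719018 × 1.0000 = 0.217190
Relative intensity = 0.217190 / 0.432393 × 100 = 50.2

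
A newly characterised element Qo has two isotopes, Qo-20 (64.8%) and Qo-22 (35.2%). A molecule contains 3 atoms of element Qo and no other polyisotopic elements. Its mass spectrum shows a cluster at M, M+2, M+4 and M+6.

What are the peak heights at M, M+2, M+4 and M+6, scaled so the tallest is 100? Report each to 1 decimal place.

61.4 : 100.0 : 54.3 : 9.8

Each Qo atom is independently Qo-20 (p = 0.648) or Qo-22 (q = 0.352); the cluster is the binomial expansion (p + q)^3.
P(M) = 0.648^3 = 0.272098
P(M+2) = 3 × 0.648^2 × 0.352^1 = 0.443419
P(M+4) = 3 × 0.648^1 × 0.352^2 = 0.240869
P(M+6) = 0.352^3 = 0.043614
The M+2 peak is largest (0.443419); scaling to 100 gives 61.4 : 100.0 : 54.3 : 9.8.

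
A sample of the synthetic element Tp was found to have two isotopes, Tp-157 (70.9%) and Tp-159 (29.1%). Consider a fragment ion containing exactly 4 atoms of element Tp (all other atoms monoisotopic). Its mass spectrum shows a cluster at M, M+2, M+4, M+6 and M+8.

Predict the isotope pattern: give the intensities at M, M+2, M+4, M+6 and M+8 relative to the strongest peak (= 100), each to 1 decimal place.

Each Tp atom is independently Tp-157 (p = 0.709) or Tp-159 (q = 0.291); the cluster is the binomial expansion (p + q)^4.
P(M) = 0.709^4 = 0.252688
P(M+2) = 4 × 0.709^3 × 0.291^1 = 0.414851
P(M+4) = 6 × 0.709^2 × 0.291^2 = 0.255405
P(M+6) = 4 × 0.709^1 × 0.291^3 = 0.069885
P(M+8) = 0.291^4 = 0.007171
The M+2 peak is largest (0.414851); scaling to 100 gives 60.9 : 100.0 : 61.6 : 16.8 : 1.7.

60.9 : 100.0 : 61.6 : 16.8 : 1.7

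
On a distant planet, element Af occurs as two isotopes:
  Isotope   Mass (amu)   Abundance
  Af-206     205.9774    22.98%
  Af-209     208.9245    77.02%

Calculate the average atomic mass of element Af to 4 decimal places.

Ar = Σ fᵢ·mᵢ = 0.2298 × 205.9774 + 0.7702 × 208.9245
= 47.33361 + 160.91365 = 208.24726 amu

208.2473 amu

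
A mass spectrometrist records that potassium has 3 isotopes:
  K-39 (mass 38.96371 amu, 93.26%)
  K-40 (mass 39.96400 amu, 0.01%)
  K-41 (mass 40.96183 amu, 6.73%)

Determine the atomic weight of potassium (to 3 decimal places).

The abundance-weighted mean is 0.9326 × 38.96371 + 0.0001 × 39.96400 + 0.0673 × 40.96183
= 36.337556 + 0.003996 + 2.756731 = 39.098283 amu

39.098 amu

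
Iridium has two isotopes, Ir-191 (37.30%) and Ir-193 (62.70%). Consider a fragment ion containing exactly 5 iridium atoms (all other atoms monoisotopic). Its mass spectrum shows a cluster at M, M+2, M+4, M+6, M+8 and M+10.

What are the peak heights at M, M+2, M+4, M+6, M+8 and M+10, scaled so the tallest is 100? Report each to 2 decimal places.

Each Ir atom is independently Ir-191 (p = 0.3730) or Ir-193 (q = 0.6270); the cluster is the binomial expansion (p + q)^5.
P(M) = 0.3730^5 = 0.007220
P(M+2) = 5 × 0.3730^4 × 0.6270^1 = 0.060684
P(M+4) = 10 × 0.3730^3 × 0.6270^2 = 0.204015
P(M+6) = 10 × 0.3730^2 × 0.6270^3 = 0.342942
P(M+8) = 5 × 0.3730^1 × 0.6270^4 = 0.288237
P(M+10) = 0.6270^5 = 0.096903
The M+6 peak is largest (0.342942); scaling to 100 gives 2.11 : 17.70 : 59.49 : 100.00 : 84.05 : 28.26.

2.11 : 17.70 : 59.49 : 100.00 : 84.05 : 28.26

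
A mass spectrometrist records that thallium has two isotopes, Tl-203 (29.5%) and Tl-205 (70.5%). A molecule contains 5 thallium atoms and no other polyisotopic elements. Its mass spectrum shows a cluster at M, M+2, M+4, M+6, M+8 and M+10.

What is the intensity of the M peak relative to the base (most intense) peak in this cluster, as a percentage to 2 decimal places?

(0.295 + 0.705)^5 gives M 0.0022, M+2 0.0267, M+4 0.1276, M+6 0.3049, M+8 0.3644, M+10 0.1742; the largest is M+8.
P(M+8) = C(5,4) × 0.295^1 × 0.705^4 = 5 × 0.2950 × 0.24703385 = 0.364375 (base)
P(M) = C(5,0) × 0.295^5 × 0.705^0 = 1 × 0.00223414 × 1.0000 = 0.002234
Relative intensity = 0.002234 / 0.364375 × 100 = 0.61

0.61%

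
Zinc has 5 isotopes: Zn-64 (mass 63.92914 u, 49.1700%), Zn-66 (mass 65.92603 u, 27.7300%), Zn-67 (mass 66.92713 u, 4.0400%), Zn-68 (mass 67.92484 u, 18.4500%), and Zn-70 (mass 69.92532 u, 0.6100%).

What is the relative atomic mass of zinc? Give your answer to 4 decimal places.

Average mass = Σ (abundance × isotope mass) = 0.491700 × 63.92914 + 0.277300 × 65.92603 + 0.040400 × 66.92713 + 0.184500 × 67.92484 + 0.006100 × 69.92532
= 31.433958 + 18.281288 + 2.703856 + 12.532133 + 0.426544 = 65.377779 u

65.3778 u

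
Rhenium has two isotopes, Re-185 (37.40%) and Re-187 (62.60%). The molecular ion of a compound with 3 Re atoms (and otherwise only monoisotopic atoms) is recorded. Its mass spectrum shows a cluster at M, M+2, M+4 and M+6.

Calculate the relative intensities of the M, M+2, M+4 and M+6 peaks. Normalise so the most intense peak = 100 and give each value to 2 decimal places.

11.90 : 59.74 : 100.00 : 55.79

Expanding (0.3740 + 0.6260)^3:
P(M) = 0.3740^3 = 0.052314
P(M+2) = 3 × 0.3740^2 × 0.6260^1 = 0.262687
P(M+4) = 3 × 0.3740^1 × 0.6260^2 = 0.439685
P(M+6) = 0.6260^3 = 0.245314
The M+4 peak is largest (0.439685); scaling to 100 gives 11.90 : 59.74 : 100.00 : 55.79.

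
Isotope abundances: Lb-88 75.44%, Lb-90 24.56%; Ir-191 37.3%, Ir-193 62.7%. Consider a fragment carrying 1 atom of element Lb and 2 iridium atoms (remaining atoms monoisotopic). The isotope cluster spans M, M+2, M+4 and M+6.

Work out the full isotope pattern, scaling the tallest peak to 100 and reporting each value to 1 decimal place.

Element Lb pattern (n=1): 0.7544 : 0.2456
Iridium pattern (n=2): 0.139129 : 0.467742 : 0.393129
Convolve the two distributions (both contribute in 2-u steps):
  M: 0.7544×0.139129 = 0.104959
  M+2: 0.7544×0.467742 + 0.2456×0.139129 = 0.387035
  M+4: 0.7544×0.393129 + 0.2456×0.467742 = 0.411454
  M+6: 0.2456×0.393129 = 0.096552
Scale to base peak (0.411454) = 100: 25.5 : 94.1 : 100.0 : 23.5

25.5 : 94.1 : 100.0 : 23.5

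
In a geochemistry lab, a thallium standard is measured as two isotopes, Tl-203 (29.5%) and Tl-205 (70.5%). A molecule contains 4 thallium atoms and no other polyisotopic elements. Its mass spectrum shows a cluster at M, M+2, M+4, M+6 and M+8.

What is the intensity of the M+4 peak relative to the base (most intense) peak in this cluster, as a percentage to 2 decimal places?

Term probabilities: M 0.0076, M+2 0.0724, M+4 0.2595, M+6 0.4135, M+8 0.2470. Base peak = M+6.
P(M+6) = C(4,3) × 0.295^1 × 0.705^3 = 4 × 0.2950 × 0.35040263 = 0.413475 (base)
P(M+4) = C(4,2) × 0.295^2 × 0.705^2 = 6 × 0.087025 × 0.497025 = 0.259522
Relative intensity = 0.259522 / 0.413475 × 100 = 62.77

62.77%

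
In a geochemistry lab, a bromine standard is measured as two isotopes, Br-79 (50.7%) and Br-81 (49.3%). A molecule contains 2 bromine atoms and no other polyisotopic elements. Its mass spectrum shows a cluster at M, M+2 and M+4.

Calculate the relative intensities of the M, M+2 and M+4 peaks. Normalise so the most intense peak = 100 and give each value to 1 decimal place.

51.4 : 100.0 : 48.6

Each Br atom is independently Br-79 (p = 0.507) or Br-81 (q = 0.493); the cluster is the binomial expansion (p + q)^2.
P(M) = 0.507^2 = 0.257049
P(M+2) = 2 × 0.507^1 × 0.493^1 = 0.499902
P(M+4) = 0.493^2 = 0.243049
The M+2 peak is largest (0.499902); scaling to 100 gives 51.4 : 100.0 : 48.6.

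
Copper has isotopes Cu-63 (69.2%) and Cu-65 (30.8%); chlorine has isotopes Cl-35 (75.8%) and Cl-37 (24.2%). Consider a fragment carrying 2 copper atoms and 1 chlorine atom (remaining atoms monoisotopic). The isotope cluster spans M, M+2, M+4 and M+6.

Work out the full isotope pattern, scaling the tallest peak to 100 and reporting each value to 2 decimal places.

82.68 : 100.00 : 39.88 : 5.23

Copper pattern (n=2): 0.478864 : 0.426272 : 0.094864
Chlorine pattern (n=1): 0.7580 : 0.2420
Convolve the two distributions (both contribute in 2-u steps):
  M: 0.478864×0.7580 = 0.362979
  M+2: 0.478864×0.2420 + 0.426272×0.7580 = 0.438999
  M+4: 0.426272×0.2420 + 0.094864×0.7580 = 0.175065
  M+6: 0.094864×0.2420 = 0.022957
Scale to base peak (0.438999) = 100: 82.68 : 100.00 : 39.88 : 5.23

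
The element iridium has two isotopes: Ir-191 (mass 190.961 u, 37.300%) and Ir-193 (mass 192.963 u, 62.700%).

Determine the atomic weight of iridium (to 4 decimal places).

Average mass = Σ (abundance × isotope mass) = 0.37300 × 190.961 + 0.62700 × 192.963
= 71.22845 + 120.98780 = 192.21625 u

192.2163 u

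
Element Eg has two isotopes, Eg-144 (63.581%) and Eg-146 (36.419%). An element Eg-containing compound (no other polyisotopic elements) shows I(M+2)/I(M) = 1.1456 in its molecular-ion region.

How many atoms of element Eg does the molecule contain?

2

The M+2/M ratio from n Eg atoms is n · q/p = n · 0.36419/0.63581.
n = 1.1456 × 0.63581/0.36419 = 2.00 ≈ 2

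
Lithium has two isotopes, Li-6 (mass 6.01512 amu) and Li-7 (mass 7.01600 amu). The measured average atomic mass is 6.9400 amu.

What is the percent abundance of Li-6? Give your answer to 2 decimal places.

7.59%

Writing the weighted mean with unknown fraction x of Li-6:
6.01512·x + 7.01600·(1 − x) = 6.9400
(6.01512 − 7.01600)·x = 6.9400 − 7.01600
x = -0.07600 / -1.00088 = 0.07593 → 7.59% Li-6, 92.41% Li-7.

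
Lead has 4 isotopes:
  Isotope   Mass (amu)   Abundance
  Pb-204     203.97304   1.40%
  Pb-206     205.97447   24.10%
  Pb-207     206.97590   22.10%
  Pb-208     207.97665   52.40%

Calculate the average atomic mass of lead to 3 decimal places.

207.217 amu

The abundance-weighted mean is 0.0140 × 203.97304 + 0.2410 × 205.97447 + 0.2210 × 206.97590 + 0.5240 × 207.97665
= 2.855623 + 49.639847 + 45.741674 + 108.979765 = 207.216909 amu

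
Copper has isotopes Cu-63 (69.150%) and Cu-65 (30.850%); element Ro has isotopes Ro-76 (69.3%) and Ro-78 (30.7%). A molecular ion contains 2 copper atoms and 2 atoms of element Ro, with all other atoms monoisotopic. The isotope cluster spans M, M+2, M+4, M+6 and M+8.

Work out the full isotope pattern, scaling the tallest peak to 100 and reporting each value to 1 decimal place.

56.2 : 100.0 : 66.7 : 19.8 : 2.2

Copper pattern (n=2): 0.47817225 : 0.4266555 : 0.09517225
Element Ro pattern (n=2): 0.480249 : 0.425502 : 0.094249
Convolve the two distributions (both contribute in 2-u steps):
  M: 0.47817225×0.480249 = 0.229642
  M+2: 0.47817225×0.425502 + 0.4266555×0.480249 = 0.408364
  M+4: 0.47817225×0.094249 + 0.4266555×0.425502 + 0.09517225×0.480249 = 0.272316
  M+6: 0.4266555×0.094249 + 0.09517225×0.425502 = 0.080708
  M+8: 0.09517225×0.094249 = 0.008970
Scale to base peak (0.408364) = 100: 56.2 : 100.0 : 66.7 : 19.8 : 2.2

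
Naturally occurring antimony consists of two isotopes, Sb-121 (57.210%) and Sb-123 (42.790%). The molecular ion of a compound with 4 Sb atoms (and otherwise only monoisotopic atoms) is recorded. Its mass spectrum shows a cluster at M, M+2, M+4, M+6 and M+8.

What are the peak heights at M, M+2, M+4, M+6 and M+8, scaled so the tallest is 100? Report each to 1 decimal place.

29.8 : 89.1 : 100.0 : 49.9 : 9.3

Each Sb atom is independently Sb-121 (p = 0.57210) or Sb-123 (q = 0.42790); the cluster is the binomial expansion (p + q)^4.
P(M) = 0.57210^4 = 0.107124
P(M+2) = 4 × 0.57210^3 × 0.42790^1 = 0.320493
P(M+4) = 6 × 0.57210^2 × 0.42790^2 = 0.359567
P(M+6) = 4 × 0.57210^1 × 0.42790^3 = 0.179291
P(M+8) = 0.42790^4 = 0.033525
The M+4 peak is largest (0.359567); scaling to 100 gives 29.8 : 89.1 : 100.0 : 49.9 : 9.3.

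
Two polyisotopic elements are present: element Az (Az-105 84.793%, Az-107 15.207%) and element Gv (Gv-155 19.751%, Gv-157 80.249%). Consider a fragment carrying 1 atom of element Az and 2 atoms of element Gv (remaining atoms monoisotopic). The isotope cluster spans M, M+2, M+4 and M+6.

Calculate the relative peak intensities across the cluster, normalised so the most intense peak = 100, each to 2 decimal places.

5.57 : 46.23 : 100.00 : 16.48

Element Az pattern (n=1): 0.84793 : 0.15207
Element Gv pattern (n=2): 0.0390102 : 0.3169996 : 0.6439902
Convolve the two distributions (both contribute in 2-u steps):
  M: 0.84793×0.0390102 = 0.033078
  M+2: 0.84793×0.3169996 + 0.15207×0.0390102 = 0.274726
  M+4: 0.84793×0.6439902 + 0.15207×0.3169996 = 0.594265
  M+6: 0.15207×0.6439902 = 0.097932
Scale to base peak (0.594265) = 100: 5.57 : 46.23 : 100.00 : 16.48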